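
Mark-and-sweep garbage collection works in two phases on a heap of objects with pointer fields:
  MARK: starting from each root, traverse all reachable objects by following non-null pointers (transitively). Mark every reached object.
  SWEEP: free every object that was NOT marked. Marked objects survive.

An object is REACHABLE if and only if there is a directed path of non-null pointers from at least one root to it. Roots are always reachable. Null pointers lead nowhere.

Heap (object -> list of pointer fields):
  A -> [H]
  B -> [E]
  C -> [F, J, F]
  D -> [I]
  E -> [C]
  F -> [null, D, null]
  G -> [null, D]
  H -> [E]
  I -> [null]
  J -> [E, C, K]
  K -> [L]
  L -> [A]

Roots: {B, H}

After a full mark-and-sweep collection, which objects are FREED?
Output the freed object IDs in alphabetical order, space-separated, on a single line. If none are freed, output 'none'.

Roots: B H
Mark B: refs=E, marked=B
Mark H: refs=E, marked=B H
Mark E: refs=C, marked=B E H
Mark C: refs=F J F, marked=B C E H
Mark F: refs=null D null, marked=B C E F H
Mark J: refs=E C K, marked=B C E F H J
Mark D: refs=I, marked=B C D E F H J
Mark K: refs=L, marked=B C D E F H J K
Mark I: refs=null, marked=B C D E F H I J K
Mark L: refs=A, marked=B C D E F H I J K L
Mark A: refs=H, marked=A B C D E F H I J K L
Unmarked (collected): G

Answer: G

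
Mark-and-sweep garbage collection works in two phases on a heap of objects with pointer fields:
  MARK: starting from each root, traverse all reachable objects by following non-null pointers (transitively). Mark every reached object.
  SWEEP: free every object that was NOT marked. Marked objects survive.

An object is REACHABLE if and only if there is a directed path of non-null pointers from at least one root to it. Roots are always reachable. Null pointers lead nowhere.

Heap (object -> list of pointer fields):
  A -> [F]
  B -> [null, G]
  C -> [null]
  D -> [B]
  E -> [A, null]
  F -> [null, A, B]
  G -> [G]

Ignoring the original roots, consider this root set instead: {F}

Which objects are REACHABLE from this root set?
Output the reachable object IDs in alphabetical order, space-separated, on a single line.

Roots: F
Mark F: refs=null A B, marked=F
Mark A: refs=F, marked=A F
Mark B: refs=null G, marked=A B F
Mark G: refs=G, marked=A B F G
Unmarked (collected): C D E

Answer: A B F G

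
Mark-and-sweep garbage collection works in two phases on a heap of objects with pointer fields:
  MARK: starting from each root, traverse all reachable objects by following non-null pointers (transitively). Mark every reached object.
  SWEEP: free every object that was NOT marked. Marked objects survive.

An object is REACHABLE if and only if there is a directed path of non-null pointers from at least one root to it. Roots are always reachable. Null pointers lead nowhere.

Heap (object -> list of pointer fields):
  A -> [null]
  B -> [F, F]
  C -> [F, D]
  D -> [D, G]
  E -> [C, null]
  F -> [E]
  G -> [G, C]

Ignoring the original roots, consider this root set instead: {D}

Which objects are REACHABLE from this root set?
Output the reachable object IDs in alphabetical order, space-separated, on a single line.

Answer: C D E F G

Derivation:
Roots: D
Mark D: refs=D G, marked=D
Mark G: refs=G C, marked=D G
Mark C: refs=F D, marked=C D G
Mark F: refs=E, marked=C D F G
Mark E: refs=C null, marked=C D E F G
Unmarked (collected): A B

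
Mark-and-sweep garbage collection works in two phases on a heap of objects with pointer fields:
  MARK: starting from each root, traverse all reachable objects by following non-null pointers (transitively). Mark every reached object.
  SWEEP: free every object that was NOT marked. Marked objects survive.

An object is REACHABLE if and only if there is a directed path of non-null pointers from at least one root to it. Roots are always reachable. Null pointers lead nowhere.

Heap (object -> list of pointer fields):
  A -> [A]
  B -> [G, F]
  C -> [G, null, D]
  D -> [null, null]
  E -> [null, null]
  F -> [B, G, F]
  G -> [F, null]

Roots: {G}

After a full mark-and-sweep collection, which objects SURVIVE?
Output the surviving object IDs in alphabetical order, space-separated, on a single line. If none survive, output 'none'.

Roots: G
Mark G: refs=F null, marked=G
Mark F: refs=B G F, marked=F G
Mark B: refs=G F, marked=B F G
Unmarked (collected): A C D E

Answer: B F G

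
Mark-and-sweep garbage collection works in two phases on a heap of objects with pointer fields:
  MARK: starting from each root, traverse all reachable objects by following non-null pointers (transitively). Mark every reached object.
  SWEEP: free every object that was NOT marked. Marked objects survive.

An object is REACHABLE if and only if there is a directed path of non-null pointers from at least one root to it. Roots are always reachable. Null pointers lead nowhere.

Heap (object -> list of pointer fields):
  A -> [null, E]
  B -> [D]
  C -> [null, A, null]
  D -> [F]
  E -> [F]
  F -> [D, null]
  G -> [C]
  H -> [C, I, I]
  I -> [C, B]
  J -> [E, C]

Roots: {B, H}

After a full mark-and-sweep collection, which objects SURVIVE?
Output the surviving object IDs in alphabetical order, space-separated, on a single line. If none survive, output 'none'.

Roots: B H
Mark B: refs=D, marked=B
Mark H: refs=C I I, marked=B H
Mark D: refs=F, marked=B D H
Mark C: refs=null A null, marked=B C D H
Mark I: refs=C B, marked=B C D H I
Mark F: refs=D null, marked=B C D F H I
Mark A: refs=null E, marked=A B C D F H I
Mark E: refs=F, marked=A B C D E F H I
Unmarked (collected): G J

Answer: A B C D E F H I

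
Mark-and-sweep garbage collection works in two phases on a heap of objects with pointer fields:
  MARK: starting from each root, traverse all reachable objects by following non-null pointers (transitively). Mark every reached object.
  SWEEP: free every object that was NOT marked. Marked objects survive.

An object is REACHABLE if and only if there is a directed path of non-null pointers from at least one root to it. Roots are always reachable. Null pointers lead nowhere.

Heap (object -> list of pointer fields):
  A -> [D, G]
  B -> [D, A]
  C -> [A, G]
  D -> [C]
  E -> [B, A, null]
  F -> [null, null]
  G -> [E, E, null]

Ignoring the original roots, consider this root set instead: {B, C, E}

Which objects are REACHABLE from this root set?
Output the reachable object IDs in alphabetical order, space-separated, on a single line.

Roots: B C E
Mark B: refs=D A, marked=B
Mark C: refs=A G, marked=B C
Mark E: refs=B A null, marked=B C E
Mark D: refs=C, marked=B C D E
Mark A: refs=D G, marked=A B C D E
Mark G: refs=E E null, marked=A B C D E G
Unmarked (collected): F

Answer: A B C D E G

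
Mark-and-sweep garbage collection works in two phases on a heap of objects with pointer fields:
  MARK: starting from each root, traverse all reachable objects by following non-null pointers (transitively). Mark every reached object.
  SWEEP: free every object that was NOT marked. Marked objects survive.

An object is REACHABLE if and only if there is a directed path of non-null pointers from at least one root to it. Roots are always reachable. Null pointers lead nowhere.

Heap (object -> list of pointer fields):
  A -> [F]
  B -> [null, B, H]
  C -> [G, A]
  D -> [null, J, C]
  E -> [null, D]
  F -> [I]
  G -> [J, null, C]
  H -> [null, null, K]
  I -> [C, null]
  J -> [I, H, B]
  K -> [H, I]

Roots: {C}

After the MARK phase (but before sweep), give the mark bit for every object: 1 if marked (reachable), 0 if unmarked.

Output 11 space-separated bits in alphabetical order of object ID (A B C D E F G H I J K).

Answer: 1 1 1 0 0 1 1 1 1 1 1

Derivation:
Roots: C
Mark C: refs=G A, marked=C
Mark G: refs=J null C, marked=C G
Mark A: refs=F, marked=A C G
Mark J: refs=I H B, marked=A C G J
Mark F: refs=I, marked=A C F G J
Mark I: refs=C null, marked=A C F G I J
Mark H: refs=null null K, marked=A C F G H I J
Mark B: refs=null B H, marked=A B C F G H I J
Mark K: refs=H I, marked=A B C F G H I J K
Unmarked (collected): D E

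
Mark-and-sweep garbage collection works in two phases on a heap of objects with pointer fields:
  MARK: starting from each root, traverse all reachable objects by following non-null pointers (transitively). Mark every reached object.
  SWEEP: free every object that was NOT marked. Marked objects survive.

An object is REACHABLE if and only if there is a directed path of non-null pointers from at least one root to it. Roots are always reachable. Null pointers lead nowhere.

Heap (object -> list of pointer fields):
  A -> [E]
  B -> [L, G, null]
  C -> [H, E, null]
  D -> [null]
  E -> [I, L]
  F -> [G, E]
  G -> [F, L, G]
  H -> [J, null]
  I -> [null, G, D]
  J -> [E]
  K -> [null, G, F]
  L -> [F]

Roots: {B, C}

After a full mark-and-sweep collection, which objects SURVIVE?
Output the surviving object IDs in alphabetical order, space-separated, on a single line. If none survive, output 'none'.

Answer: B C D E F G H I J L

Derivation:
Roots: B C
Mark B: refs=L G null, marked=B
Mark C: refs=H E null, marked=B C
Mark L: refs=F, marked=B C L
Mark G: refs=F L G, marked=B C G L
Mark H: refs=J null, marked=B C G H L
Mark E: refs=I L, marked=B C E G H L
Mark F: refs=G E, marked=B C E F G H L
Mark J: refs=E, marked=B C E F G H J L
Mark I: refs=null G D, marked=B C E F G H I J L
Mark D: refs=null, marked=B C D E F G H I J L
Unmarked (collected): A K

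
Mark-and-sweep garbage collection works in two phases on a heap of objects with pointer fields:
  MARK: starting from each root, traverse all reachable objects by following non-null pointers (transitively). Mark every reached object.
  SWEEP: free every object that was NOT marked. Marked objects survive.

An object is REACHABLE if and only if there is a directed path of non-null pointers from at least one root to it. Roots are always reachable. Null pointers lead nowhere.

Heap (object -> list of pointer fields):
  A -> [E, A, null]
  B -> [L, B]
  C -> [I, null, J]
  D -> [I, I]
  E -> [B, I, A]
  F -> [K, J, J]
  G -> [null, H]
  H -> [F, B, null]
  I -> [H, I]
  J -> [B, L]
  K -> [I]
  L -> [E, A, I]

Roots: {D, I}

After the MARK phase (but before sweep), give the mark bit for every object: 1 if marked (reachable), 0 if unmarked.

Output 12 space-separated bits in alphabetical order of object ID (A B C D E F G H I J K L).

Roots: D I
Mark D: refs=I I, marked=D
Mark I: refs=H I, marked=D I
Mark H: refs=F B null, marked=D H I
Mark F: refs=K J J, marked=D F H I
Mark B: refs=L B, marked=B D F H I
Mark K: refs=I, marked=B D F H I K
Mark J: refs=B L, marked=B D F H I J K
Mark L: refs=E A I, marked=B D F H I J K L
Mark E: refs=B I A, marked=B D E F H I J K L
Mark A: refs=E A null, marked=A B D E F H I J K L
Unmarked (collected): C G

Answer: 1 1 0 1 1 1 0 1 1 1 1 1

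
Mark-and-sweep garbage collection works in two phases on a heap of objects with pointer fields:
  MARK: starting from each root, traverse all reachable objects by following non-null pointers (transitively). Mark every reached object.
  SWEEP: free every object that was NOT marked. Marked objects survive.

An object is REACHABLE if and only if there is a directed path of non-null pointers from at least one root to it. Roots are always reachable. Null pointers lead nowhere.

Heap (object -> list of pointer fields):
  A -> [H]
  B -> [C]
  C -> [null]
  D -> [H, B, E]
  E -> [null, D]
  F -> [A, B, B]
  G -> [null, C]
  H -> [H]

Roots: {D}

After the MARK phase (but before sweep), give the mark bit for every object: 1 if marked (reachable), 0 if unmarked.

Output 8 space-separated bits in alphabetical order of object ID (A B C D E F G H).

Answer: 0 1 1 1 1 0 0 1

Derivation:
Roots: D
Mark D: refs=H B E, marked=D
Mark H: refs=H, marked=D H
Mark B: refs=C, marked=B D H
Mark E: refs=null D, marked=B D E H
Mark C: refs=null, marked=B C D E H
Unmarked (collected): A F G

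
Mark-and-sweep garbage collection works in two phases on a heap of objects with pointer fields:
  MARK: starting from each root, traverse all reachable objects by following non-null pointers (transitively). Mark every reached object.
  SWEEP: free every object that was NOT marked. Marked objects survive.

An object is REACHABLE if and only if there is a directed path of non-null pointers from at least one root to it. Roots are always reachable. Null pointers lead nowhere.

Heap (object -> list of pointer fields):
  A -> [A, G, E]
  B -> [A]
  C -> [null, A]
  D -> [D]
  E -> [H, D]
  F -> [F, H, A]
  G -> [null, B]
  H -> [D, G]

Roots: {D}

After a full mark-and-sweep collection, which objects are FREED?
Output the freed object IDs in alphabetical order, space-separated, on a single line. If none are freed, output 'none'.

Roots: D
Mark D: refs=D, marked=D
Unmarked (collected): A B C E F G H

Answer: A B C E F G H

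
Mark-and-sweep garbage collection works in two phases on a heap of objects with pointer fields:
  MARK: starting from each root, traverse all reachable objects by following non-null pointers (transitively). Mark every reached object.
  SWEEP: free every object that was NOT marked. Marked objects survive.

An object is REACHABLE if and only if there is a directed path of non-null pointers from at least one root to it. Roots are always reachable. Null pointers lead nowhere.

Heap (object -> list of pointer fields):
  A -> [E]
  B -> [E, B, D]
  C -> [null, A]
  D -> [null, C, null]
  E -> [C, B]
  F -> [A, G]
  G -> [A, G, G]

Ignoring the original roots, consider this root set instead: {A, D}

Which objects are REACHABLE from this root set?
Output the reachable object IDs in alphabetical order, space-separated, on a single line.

Roots: A D
Mark A: refs=E, marked=A
Mark D: refs=null C null, marked=A D
Mark E: refs=C B, marked=A D E
Mark C: refs=null A, marked=A C D E
Mark B: refs=E B D, marked=A B C D E
Unmarked (collected): F G

Answer: A B C D E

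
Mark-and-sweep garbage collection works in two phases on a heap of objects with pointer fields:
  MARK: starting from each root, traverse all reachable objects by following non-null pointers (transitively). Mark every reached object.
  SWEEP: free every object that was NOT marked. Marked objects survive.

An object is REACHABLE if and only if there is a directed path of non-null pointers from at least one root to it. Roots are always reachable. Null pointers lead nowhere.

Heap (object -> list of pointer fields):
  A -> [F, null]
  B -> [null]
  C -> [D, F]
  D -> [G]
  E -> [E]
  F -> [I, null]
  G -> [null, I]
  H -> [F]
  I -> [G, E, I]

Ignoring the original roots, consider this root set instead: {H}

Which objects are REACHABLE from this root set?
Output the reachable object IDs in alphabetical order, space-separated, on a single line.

Answer: E F G H I

Derivation:
Roots: H
Mark H: refs=F, marked=H
Mark F: refs=I null, marked=F H
Mark I: refs=G E I, marked=F H I
Mark G: refs=null I, marked=F G H I
Mark E: refs=E, marked=E F G H I
Unmarked (collected): A B C D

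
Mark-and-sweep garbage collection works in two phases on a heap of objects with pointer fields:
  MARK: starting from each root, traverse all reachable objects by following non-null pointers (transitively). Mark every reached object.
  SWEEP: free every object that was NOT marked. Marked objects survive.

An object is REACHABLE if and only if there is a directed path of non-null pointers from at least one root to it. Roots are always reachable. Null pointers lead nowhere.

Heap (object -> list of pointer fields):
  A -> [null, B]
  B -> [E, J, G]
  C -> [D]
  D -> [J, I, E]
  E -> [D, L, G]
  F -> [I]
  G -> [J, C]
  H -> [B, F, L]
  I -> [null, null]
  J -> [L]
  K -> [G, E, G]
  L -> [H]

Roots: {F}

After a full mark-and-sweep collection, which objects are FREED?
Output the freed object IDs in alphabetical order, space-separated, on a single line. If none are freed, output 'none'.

Answer: A B C D E G H J K L

Derivation:
Roots: F
Mark F: refs=I, marked=F
Mark I: refs=null null, marked=F I
Unmarked (collected): A B C D E G H J K L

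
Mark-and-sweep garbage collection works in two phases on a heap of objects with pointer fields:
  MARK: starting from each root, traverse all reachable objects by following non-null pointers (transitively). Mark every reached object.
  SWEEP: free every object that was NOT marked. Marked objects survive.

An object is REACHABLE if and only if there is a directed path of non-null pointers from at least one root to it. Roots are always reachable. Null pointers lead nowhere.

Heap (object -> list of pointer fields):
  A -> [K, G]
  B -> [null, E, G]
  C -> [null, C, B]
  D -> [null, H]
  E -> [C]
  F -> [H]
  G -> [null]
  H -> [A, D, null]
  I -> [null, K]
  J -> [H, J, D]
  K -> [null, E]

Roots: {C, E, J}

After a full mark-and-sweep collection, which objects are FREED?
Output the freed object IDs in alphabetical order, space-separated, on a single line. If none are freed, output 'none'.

Answer: F I

Derivation:
Roots: C E J
Mark C: refs=null C B, marked=C
Mark E: refs=C, marked=C E
Mark J: refs=H J D, marked=C E J
Mark B: refs=null E G, marked=B C E J
Mark H: refs=A D null, marked=B C E H J
Mark D: refs=null H, marked=B C D E H J
Mark G: refs=null, marked=B C D E G H J
Mark A: refs=K G, marked=A B C D E G H J
Mark K: refs=null E, marked=A B C D E G H J K
Unmarked (collected): F I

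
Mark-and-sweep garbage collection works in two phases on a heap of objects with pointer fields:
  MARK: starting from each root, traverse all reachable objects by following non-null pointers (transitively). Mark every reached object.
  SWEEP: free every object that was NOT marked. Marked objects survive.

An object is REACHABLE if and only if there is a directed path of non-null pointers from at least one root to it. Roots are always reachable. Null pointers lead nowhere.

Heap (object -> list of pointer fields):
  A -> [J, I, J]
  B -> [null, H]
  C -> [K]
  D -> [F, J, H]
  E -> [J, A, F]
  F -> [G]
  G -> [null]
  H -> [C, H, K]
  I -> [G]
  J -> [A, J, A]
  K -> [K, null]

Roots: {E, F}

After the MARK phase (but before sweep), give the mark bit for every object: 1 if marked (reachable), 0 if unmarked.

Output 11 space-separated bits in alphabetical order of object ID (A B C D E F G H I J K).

Roots: E F
Mark E: refs=J A F, marked=E
Mark F: refs=G, marked=E F
Mark J: refs=A J A, marked=E F J
Mark A: refs=J I J, marked=A E F J
Mark G: refs=null, marked=A E F G J
Mark I: refs=G, marked=A E F G I J
Unmarked (collected): B C D H K

Answer: 1 0 0 0 1 1 1 0 1 1 0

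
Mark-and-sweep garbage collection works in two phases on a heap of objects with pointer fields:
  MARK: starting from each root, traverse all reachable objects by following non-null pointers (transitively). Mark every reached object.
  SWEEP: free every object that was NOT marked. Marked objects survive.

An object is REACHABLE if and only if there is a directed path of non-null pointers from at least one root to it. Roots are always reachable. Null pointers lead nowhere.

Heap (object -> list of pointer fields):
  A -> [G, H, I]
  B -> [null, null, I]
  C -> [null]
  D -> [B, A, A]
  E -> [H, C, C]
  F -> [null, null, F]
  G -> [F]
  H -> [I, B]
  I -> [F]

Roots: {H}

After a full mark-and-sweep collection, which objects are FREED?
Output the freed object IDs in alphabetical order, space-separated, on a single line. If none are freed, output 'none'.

Roots: H
Mark H: refs=I B, marked=H
Mark I: refs=F, marked=H I
Mark B: refs=null null I, marked=B H I
Mark F: refs=null null F, marked=B F H I
Unmarked (collected): A C D E G

Answer: A C D E G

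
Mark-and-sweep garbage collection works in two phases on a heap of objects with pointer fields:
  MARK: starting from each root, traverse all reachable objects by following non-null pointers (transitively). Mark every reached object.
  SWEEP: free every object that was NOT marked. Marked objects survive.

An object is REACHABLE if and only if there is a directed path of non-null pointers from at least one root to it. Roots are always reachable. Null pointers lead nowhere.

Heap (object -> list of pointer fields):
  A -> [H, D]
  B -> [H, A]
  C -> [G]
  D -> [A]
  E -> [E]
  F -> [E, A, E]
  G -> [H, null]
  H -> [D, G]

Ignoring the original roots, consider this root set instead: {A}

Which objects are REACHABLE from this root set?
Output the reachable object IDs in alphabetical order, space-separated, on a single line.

Answer: A D G H

Derivation:
Roots: A
Mark A: refs=H D, marked=A
Mark H: refs=D G, marked=A H
Mark D: refs=A, marked=A D H
Mark G: refs=H null, marked=A D G H
Unmarked (collected): B C E F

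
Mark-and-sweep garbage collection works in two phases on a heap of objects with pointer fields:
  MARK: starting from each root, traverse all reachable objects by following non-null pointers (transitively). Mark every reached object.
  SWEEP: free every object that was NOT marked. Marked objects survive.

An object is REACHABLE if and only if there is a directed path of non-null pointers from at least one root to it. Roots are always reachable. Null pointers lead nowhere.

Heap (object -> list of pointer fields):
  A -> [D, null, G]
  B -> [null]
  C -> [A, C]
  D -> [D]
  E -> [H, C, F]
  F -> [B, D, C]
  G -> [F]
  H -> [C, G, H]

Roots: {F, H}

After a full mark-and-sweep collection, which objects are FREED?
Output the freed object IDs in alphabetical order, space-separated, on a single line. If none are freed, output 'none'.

Roots: F H
Mark F: refs=B D C, marked=F
Mark H: refs=C G H, marked=F H
Mark B: refs=null, marked=B F H
Mark D: refs=D, marked=B D F H
Mark C: refs=A C, marked=B C D F H
Mark G: refs=F, marked=B C D F G H
Mark A: refs=D null G, marked=A B C D F G H
Unmarked (collected): E

Answer: E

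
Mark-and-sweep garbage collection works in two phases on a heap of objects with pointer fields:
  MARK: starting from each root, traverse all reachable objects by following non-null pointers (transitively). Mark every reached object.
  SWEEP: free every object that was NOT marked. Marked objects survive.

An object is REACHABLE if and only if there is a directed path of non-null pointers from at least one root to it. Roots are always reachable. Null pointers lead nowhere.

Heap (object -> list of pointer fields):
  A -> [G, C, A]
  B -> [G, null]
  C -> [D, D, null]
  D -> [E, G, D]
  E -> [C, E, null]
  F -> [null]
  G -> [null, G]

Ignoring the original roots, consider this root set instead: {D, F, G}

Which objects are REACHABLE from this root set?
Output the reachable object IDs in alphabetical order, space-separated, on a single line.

Roots: D F G
Mark D: refs=E G D, marked=D
Mark F: refs=null, marked=D F
Mark G: refs=null G, marked=D F G
Mark E: refs=C E null, marked=D E F G
Mark C: refs=D D null, marked=C D E F G
Unmarked (collected): A B

Answer: C D E F G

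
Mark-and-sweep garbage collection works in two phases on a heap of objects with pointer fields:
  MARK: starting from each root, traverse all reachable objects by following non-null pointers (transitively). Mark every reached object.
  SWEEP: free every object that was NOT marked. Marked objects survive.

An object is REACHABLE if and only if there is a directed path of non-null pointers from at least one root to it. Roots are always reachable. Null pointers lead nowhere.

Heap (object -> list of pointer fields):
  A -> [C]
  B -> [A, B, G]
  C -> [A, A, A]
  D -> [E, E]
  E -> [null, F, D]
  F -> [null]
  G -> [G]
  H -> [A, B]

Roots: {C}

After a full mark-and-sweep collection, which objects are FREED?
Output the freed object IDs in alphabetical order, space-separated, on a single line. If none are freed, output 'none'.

Roots: C
Mark C: refs=A A A, marked=C
Mark A: refs=C, marked=A C
Unmarked (collected): B D E F G H

Answer: B D E F G H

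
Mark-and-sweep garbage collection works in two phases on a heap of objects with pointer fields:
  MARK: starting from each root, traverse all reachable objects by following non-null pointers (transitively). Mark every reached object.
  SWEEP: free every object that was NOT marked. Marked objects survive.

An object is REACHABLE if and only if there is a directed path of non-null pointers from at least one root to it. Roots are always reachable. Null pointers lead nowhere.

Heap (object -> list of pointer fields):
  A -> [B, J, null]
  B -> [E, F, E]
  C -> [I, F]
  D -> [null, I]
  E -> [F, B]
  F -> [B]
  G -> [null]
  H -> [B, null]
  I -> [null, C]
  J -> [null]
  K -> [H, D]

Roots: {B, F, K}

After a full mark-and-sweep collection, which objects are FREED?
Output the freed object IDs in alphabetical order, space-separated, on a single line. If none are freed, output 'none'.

Answer: A G J

Derivation:
Roots: B F K
Mark B: refs=E F E, marked=B
Mark F: refs=B, marked=B F
Mark K: refs=H D, marked=B F K
Mark E: refs=F B, marked=B E F K
Mark H: refs=B null, marked=B E F H K
Mark D: refs=null I, marked=B D E F H K
Mark I: refs=null C, marked=B D E F H I K
Mark C: refs=I F, marked=B C D E F H I K
Unmarked (collected): A G J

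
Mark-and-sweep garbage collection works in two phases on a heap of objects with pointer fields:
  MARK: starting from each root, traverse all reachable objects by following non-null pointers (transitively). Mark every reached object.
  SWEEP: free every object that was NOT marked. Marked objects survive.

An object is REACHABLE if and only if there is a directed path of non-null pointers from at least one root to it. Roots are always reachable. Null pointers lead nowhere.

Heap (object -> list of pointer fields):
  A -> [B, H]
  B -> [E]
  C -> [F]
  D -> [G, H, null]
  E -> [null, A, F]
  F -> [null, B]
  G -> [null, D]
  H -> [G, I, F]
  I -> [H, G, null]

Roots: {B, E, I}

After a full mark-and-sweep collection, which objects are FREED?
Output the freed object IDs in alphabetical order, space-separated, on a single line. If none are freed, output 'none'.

Answer: C

Derivation:
Roots: B E I
Mark B: refs=E, marked=B
Mark E: refs=null A F, marked=B E
Mark I: refs=H G null, marked=B E I
Mark A: refs=B H, marked=A B E I
Mark F: refs=null B, marked=A B E F I
Mark H: refs=G I F, marked=A B E F H I
Mark G: refs=null D, marked=A B E F G H I
Mark D: refs=G H null, marked=A B D E F G H I
Unmarked (collected): C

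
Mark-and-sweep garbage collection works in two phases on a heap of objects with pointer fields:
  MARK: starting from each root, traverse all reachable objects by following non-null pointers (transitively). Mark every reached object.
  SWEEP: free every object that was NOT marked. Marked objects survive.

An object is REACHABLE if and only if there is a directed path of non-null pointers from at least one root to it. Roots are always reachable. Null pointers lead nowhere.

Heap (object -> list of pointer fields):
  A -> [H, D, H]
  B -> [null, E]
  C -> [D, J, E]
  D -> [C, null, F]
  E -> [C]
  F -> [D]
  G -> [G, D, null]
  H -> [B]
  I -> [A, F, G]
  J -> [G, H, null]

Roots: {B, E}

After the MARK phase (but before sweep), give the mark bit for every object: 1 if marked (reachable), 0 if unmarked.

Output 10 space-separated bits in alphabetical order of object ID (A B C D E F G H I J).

Roots: B E
Mark B: refs=null E, marked=B
Mark E: refs=C, marked=B E
Mark C: refs=D J E, marked=B C E
Mark D: refs=C null F, marked=B C D E
Mark J: refs=G H null, marked=B C D E J
Mark F: refs=D, marked=B C D E F J
Mark G: refs=G D null, marked=B C D E F G J
Mark H: refs=B, marked=B C D E F G H J
Unmarked (collected): A I

Answer: 0 1 1 1 1 1 1 1 0 1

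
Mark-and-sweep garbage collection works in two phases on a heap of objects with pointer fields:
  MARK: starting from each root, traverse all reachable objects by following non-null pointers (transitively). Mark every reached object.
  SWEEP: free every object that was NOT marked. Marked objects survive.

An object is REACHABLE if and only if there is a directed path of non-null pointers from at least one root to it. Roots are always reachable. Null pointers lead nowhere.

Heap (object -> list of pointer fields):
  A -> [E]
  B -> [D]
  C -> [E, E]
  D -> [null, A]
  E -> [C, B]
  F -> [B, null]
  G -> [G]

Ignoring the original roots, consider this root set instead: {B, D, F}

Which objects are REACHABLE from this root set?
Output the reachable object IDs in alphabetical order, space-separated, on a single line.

Roots: B D F
Mark B: refs=D, marked=B
Mark D: refs=null A, marked=B D
Mark F: refs=B null, marked=B D F
Mark A: refs=E, marked=A B D F
Mark E: refs=C B, marked=A B D E F
Mark C: refs=E E, marked=A B C D E F
Unmarked (collected): G

Answer: A B C D E F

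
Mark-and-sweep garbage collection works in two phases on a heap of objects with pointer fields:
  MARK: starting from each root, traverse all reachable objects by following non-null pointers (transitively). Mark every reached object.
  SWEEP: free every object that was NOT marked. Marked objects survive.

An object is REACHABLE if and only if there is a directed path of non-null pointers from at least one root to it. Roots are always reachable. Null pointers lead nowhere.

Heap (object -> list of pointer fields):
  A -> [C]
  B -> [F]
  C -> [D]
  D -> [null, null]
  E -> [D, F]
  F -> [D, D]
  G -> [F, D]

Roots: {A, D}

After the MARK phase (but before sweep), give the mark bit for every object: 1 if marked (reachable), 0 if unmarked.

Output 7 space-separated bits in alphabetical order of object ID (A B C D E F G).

Roots: A D
Mark A: refs=C, marked=A
Mark D: refs=null null, marked=A D
Mark C: refs=D, marked=A C D
Unmarked (collected): B E F G

Answer: 1 0 1 1 0 0 0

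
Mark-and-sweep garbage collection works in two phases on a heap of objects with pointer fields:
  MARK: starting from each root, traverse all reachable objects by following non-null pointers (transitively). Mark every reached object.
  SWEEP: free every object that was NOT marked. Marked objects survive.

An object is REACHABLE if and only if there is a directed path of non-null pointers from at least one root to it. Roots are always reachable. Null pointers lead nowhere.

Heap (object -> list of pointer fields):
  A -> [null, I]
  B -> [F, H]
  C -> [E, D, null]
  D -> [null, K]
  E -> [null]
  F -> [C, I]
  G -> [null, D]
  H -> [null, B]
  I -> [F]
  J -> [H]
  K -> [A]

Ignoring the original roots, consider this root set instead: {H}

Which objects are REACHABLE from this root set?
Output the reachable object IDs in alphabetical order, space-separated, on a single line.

Roots: H
Mark H: refs=null B, marked=H
Mark B: refs=F H, marked=B H
Mark F: refs=C I, marked=B F H
Mark C: refs=E D null, marked=B C F H
Mark I: refs=F, marked=B C F H I
Mark E: refs=null, marked=B C E F H I
Mark D: refs=null K, marked=B C D E F H I
Mark K: refs=A, marked=B C D E F H I K
Mark A: refs=null I, marked=A B C D E F H I K
Unmarked (collected): G J

Answer: A B C D E F H I K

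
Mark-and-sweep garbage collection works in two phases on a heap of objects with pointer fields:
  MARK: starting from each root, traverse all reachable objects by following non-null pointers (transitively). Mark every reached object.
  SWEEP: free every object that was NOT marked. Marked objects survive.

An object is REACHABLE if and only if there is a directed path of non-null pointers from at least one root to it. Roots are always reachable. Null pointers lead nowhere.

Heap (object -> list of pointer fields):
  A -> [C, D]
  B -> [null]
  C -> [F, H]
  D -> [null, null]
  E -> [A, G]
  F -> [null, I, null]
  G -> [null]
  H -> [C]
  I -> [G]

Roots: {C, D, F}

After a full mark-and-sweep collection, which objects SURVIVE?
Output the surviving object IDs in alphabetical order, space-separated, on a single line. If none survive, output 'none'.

Roots: C D F
Mark C: refs=F H, marked=C
Mark D: refs=null null, marked=C D
Mark F: refs=null I null, marked=C D F
Mark H: refs=C, marked=C D F H
Mark I: refs=G, marked=C D F H I
Mark G: refs=null, marked=C D F G H I
Unmarked (collected): A B E

Answer: C D F G H I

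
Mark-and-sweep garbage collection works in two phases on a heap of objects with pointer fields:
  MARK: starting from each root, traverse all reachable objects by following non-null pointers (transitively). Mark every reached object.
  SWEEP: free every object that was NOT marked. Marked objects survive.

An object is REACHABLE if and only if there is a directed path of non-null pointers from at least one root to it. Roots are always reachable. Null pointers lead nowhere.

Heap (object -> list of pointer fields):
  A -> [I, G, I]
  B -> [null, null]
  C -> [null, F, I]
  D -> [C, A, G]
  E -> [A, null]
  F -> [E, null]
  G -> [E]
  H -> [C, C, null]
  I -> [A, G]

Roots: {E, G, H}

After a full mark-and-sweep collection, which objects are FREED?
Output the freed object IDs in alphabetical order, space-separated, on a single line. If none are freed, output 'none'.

Answer: B D

Derivation:
Roots: E G H
Mark E: refs=A null, marked=E
Mark G: refs=E, marked=E G
Mark H: refs=C C null, marked=E G H
Mark A: refs=I G I, marked=A E G H
Mark C: refs=null F I, marked=A C E G H
Mark I: refs=A G, marked=A C E G H I
Mark F: refs=E null, marked=A C E F G H I
Unmarked (collected): B D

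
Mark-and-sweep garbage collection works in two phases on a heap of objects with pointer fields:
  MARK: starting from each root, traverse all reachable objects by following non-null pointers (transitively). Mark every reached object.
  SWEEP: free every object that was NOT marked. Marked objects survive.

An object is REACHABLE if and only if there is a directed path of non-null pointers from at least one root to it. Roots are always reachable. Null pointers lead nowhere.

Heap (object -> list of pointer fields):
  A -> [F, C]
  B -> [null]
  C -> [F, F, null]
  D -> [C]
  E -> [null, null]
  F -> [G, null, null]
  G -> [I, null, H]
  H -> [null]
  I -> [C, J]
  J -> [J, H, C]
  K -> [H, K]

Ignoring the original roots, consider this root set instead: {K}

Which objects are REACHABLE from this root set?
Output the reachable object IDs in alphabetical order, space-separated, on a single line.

Roots: K
Mark K: refs=H K, marked=K
Mark H: refs=null, marked=H K
Unmarked (collected): A B C D E F G I J

Answer: H K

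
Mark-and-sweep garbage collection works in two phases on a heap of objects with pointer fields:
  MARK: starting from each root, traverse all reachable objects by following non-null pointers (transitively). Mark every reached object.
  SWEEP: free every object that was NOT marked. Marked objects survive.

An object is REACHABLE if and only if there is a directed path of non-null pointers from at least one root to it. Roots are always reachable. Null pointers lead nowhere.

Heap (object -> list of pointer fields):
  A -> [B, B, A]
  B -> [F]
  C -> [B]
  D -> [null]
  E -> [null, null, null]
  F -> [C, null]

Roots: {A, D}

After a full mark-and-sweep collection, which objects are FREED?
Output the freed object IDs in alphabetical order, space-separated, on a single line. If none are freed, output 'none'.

Roots: A D
Mark A: refs=B B A, marked=A
Mark D: refs=null, marked=A D
Mark B: refs=F, marked=A B D
Mark F: refs=C null, marked=A B D F
Mark C: refs=B, marked=A B C D F
Unmarked (collected): E

Answer: E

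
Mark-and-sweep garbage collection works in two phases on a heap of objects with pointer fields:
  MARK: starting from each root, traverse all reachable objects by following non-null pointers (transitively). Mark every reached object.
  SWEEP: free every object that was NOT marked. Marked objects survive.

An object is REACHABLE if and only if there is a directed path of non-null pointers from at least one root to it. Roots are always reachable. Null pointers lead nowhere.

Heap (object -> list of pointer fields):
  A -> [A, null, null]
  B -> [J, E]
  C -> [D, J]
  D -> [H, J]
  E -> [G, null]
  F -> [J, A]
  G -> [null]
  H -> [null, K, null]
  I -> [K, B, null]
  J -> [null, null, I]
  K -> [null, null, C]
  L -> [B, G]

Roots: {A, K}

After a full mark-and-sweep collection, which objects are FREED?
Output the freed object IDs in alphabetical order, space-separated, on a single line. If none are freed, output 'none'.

Roots: A K
Mark A: refs=A null null, marked=A
Mark K: refs=null null C, marked=A K
Mark C: refs=D J, marked=A C K
Mark D: refs=H J, marked=A C D K
Mark J: refs=null null I, marked=A C D J K
Mark H: refs=null K null, marked=A C D H J K
Mark I: refs=K B null, marked=A C D H I J K
Mark B: refs=J E, marked=A B C D H I J K
Mark E: refs=G null, marked=A B C D E H I J K
Mark G: refs=null, marked=A B C D E G H I J K
Unmarked (collected): F L

Answer: F L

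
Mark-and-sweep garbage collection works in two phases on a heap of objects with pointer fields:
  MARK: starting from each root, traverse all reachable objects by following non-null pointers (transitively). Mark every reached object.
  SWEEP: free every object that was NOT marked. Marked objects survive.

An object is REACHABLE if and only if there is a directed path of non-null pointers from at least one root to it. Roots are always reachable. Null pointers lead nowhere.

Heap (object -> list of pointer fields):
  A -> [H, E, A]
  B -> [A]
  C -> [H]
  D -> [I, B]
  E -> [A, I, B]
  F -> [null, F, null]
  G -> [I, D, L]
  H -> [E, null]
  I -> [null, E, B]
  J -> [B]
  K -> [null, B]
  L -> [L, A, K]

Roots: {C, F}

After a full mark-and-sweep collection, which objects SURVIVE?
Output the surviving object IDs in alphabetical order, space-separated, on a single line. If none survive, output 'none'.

Answer: A B C E F H I

Derivation:
Roots: C F
Mark C: refs=H, marked=C
Mark F: refs=null F null, marked=C F
Mark H: refs=E null, marked=C F H
Mark E: refs=A I B, marked=C E F H
Mark A: refs=H E A, marked=A C E F H
Mark I: refs=null E B, marked=A C E F H I
Mark B: refs=A, marked=A B C E F H I
Unmarked (collected): D G J K L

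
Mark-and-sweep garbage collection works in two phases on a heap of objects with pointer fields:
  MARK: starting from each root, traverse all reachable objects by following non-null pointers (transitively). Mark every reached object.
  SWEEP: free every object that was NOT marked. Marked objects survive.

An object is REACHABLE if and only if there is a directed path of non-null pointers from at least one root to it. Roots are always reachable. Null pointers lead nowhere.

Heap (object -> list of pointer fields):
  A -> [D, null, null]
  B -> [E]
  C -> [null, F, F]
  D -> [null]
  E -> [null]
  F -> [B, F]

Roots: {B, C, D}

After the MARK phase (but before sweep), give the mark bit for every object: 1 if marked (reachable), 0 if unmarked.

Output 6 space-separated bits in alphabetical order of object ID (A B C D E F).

Answer: 0 1 1 1 1 1

Derivation:
Roots: B C D
Mark B: refs=E, marked=B
Mark C: refs=null F F, marked=B C
Mark D: refs=null, marked=B C D
Mark E: refs=null, marked=B C D E
Mark F: refs=B F, marked=B C D E F
Unmarked (collected): A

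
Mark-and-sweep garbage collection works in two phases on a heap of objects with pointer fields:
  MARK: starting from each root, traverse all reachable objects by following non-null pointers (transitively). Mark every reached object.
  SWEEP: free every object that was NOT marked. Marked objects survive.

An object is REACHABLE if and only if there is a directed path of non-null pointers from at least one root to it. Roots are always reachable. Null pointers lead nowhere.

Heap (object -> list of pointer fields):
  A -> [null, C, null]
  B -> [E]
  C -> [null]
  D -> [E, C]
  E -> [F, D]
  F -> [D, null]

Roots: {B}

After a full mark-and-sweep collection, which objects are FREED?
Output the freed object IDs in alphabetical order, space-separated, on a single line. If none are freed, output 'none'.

Answer: A

Derivation:
Roots: B
Mark B: refs=E, marked=B
Mark E: refs=F D, marked=B E
Mark F: refs=D null, marked=B E F
Mark D: refs=E C, marked=B D E F
Mark C: refs=null, marked=B C D E F
Unmarked (collected): A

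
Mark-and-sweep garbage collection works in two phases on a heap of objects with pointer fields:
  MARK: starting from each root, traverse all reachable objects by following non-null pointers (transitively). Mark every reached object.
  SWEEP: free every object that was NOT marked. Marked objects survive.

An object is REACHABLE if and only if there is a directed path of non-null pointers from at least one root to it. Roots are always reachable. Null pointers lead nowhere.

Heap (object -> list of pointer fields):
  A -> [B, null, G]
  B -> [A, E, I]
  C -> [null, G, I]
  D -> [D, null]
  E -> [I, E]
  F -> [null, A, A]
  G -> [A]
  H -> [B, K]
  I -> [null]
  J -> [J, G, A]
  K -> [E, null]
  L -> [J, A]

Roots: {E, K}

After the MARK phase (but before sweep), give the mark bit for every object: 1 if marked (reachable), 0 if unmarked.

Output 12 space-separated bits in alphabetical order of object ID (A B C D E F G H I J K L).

Answer: 0 0 0 0 1 0 0 0 1 0 1 0

Derivation:
Roots: E K
Mark E: refs=I E, marked=E
Mark K: refs=E null, marked=E K
Mark I: refs=null, marked=E I K
Unmarked (collected): A B C D F G H J L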